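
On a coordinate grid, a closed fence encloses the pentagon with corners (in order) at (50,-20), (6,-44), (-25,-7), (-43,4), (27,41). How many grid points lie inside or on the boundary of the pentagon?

4047

Using the shoelace formula, 2A = |[50·(-44) − 6·(-20)] + [6·(-7) − (-25)·(-44)] + [(-25)·4 − (-43)·(-7)] + [(-43)·41 − 27·4] + [27·(-20) − 50·41]| = 8084, so the area is 4042.
The number of boundary lattice points is Σ gcd(|Δx|,|Δy|) = gcd(44,24) + gcd(31,37) + gcd(18,11) + gcd(70,37) + gcd(23,61) = 4+1+1+1+1 = 8.
Pick's theorem gives I = A − B/2 + 1 = 4042 − 8/2 + 1 = 4039, so the closed region contains I + B = 4039 + 8 = 4047 lattice points.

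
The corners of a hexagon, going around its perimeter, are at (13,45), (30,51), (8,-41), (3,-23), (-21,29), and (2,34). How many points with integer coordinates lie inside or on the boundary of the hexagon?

Using the shoelace formula, 2A = |[13·51 − 30·45] + [30·(-41) − 8·51] + [8·(-23) − 3·(-41)] + [3·29 − (-21)·(-23)] + [(-21)·34 − 2·29] + [2·45 − 13·34]| = 3906, so the area is 1953.
Along each edge there are gcd(|Δx|,|Δy|)+1 lattice points, so counting each shared vertex once the boundary has gcd(17,6) + gcd(22,92) + gcd(5,18) + gcd(24,52) + gcd(23,5) + gcd(11,11) = 1+2+1+4+1+11 = 20.
Pick's theorem gives I = A − B/2 + 1 = 1953 − 20/2 + 1 = 1944, so the closed region contains I + B = 1944 + 20 = 1964 lattice points.

1964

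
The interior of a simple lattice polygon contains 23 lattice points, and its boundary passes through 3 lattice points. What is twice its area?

By Pick's theorem, A = I + B/2 − 1 = 23 + 3/2 − 1 = 47/2.
Hence 2A = 47.

47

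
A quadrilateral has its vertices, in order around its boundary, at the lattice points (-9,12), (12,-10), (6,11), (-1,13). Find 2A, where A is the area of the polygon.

Using the shoelace formula, 2A = |((-9)·(-10) − 12·12) + (12·11 − 6·(-10)) + (6·13 − (-1)·11) + ((-1)·12 − (-9)·13)| = 332, so the area is 166.

332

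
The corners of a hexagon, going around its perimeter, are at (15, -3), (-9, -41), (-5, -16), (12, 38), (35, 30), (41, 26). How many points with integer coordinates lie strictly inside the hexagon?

1249

By the shoelace formula, twice the signed area is |[15·(-41) − (-9)·(-3)] + [(-9)·(-16) − (-5)·(-41)] + [(-5)·38 − 12·(-16)] + [12·30 − 35·38] + [35·26 − 41·30] + [41·(-3) − 15·26]| = 2504, so the area is 1252.
Along each edge there are gcd(|Δx|,|Δy|)+1 lattice points, so counting each shared vertex once the boundary has gcd(24,38) + gcd(4,25) + gcd(17,54) + gcd(23,8) + gcd(6,4) + gcd(26,29) = 2+1+1+1+2+1 = 8.
By Pick's theorem A = I + B/2 − 1, so I = 1252 − 8/2 + 1 = 1249.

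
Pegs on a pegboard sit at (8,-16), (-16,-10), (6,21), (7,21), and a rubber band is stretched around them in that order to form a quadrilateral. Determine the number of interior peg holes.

453

The shoelace formula gives twice the area as |[8·(-10) − (-16)·(-16)] + [(-16)·21 − 6·(-10)] + [6·21 − 7·21] + [7·(-16) − 8·21]| = 913, so the area is 456.5.
The number of boundary lattice points is Σ gcd(|Δx|,|Δy|) = gcd(24,6) + gcd(22,31) + gcd(1,0) + gcd(1,37) = 6+1+1+1 = 9.
By Pick's theorem A = I + B/2 − 1, so I = 456.5 − 9/2 + 1 = 453.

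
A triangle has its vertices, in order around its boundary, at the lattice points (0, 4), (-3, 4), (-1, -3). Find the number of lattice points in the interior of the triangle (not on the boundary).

The shoelace formula gives twice the area as |[0·4 − (-3)·4] + [(-3)·(-3) − (-1)·4] + [(-1)·4 − 0·(-3)]| = 21, so the area is 10.5.
The number of boundary lattice points is Σ gcd(|Δx|,|Δy|) = gcd(3,0) + gcd(2,7) + gcd(1,7) = 3+1+1 = 5.
Pick's theorem gives I = A − B/2 + 1 = 10.5 − 5/2 + 1 = 9.

9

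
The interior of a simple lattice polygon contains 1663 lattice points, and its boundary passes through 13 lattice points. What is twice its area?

By Pick's theorem, A = I + B/2 − 1 = 1663 + 13/2 − 1 = 3337/2.
Hence 2A = 3337.

3337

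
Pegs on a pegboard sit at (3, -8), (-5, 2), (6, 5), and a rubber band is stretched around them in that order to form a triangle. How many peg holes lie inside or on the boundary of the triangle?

The shoelace formula gives twice the area as |[3·2 − (-5)·(-8)] + [(-5)·5 − 6·2] + [6·(-8) − 3·5]| = 134, so the area is 67.
The number of boundary lattice points is Σ gcd(|Δx|,|Δy|) = gcd(8,10) + gcd(11,3) + gcd(3,13) = 2+1+1 = 4.
Pick's theorem gives I = A − B/2 + 1 = 67 − 4/2 + 1 = 66, so the closed region contains I + B = 66 + 4 = 70 lattice points.

70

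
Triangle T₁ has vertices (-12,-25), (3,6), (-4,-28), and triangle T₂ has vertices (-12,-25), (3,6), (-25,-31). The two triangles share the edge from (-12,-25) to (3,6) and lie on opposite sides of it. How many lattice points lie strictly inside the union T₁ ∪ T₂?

The union is the simple quadrilateral with vertices (-12,-25), (-4,-28), (3,6), (-25,-31) in order.
By the shoelace formula, twice the signed area is |((-12)·(-28) − (-4)·(-25)) + ((-4)·6 − 3·(-28)) + (3·(-31) − (-25)·6) + ((-25)·(-25) − (-12)·(-31))| = 606, so the area is 303.
Summing gcd(|Δx|,|Δy|) over the edges gives the boundary count: gcd(8,3) + gcd(7,34) + gcd(28,37) + gcd(13,6) = 1+1+1+1 = 4.
By Pick's theorem I = A − B/2 + 1 = 303 − 4/2 + 1 = 302.

302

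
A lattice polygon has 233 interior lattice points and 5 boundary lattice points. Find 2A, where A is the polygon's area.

469

Pick's theorem states A = I + B/2 − 1, so A = 233 + 5/2 − 1 = 469/2.
Hence 2A = 469.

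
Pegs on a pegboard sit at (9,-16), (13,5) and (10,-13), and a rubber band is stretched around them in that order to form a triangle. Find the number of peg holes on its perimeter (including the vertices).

5

Summing gcd(|Δx|,|Δy|) over the edges gives the boundary count: gcd(4,21) + gcd(3,18) + gcd(1,3) = 1+3+1 = 5.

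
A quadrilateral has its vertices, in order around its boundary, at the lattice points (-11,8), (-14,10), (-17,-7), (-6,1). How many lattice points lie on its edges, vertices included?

4

Along each edge there are gcd(|Δx|,|Δy|)+1 lattice points, so counting each shared vertex once the boundary has gcd(3,2) + gcd(3,17) + gcd(11,8) + gcd(5,7) = 1+1+1+1 = 4.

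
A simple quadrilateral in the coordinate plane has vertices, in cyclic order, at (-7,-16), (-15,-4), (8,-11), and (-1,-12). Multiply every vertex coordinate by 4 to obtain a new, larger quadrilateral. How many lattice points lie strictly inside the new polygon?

1505

The shoelace formula gives twice the area as |((-7)·(-4) − (-15)·(-16)) + ((-15)·(-11) − 8·(-4)) + (8·(-12) − (-1)·(-11)) + ((-1)·(-16) − (-7)·(-12))| = 190, so the area is 95.
Along each edge there are gcd(|Δx|,|Δy|)+1 lattice points, so counting each shared vertex once the boundary has gcd(8,12) + gcd(23,7) + gcd(9,1) + gcd(6,4) = 4+1+1+2 = 8.
Scaling by 4 multiplies the area by 4² = 16 (so the new area is 1520) and multiplies the boundary lattice-point count by 4, giving 32.
By Pick's theorem, the interior count of the dilated polygon is 1520 − 32/2 + 1 = 1505.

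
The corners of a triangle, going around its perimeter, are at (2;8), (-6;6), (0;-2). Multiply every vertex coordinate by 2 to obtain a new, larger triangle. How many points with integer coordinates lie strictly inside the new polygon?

147

Using the shoelace formula, 2A = |(2·6 − (-6)·8) + ((-6)·(-2) − 0·6) + (0·8 − 2·(-2))| = 76, so the area is 38.
The number of boundary lattice points is Σ gcd(|Δx|,|Δy|) = gcd(8,2) + gcd(6,8) + gcd(2,10) = 2+2+2 = 6.
Scaling by 2 multiplies the area by 2² = 4 (so the new area is 152) and multiplies the boundary lattice-point count by 2, giving 12.
By Pick's theorem, the interior count of the dilated polygon is 152 − 12/2 + 1 = 147.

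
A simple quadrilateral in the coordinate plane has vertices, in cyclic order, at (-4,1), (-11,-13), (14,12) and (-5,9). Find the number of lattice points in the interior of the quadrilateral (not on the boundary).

By the shoelace formula, twice the signed area is |((-4)·(-13) − (-11)·1) + ((-11)·12 − 14·(-13)) + (14·9 − (-5)·12) + ((-5)·1 − (-4)·9)| = 330, so the area is 165.
Summing gcd(|Δx|,|Δy|) over the edges gives the boundary count: gcd(7,14) + gcd(25,25) + gcd(19,3) + gcd(1,8) = 7+25+1+1 = 34.
By Pick's theorem A = I + B/2 − 1, so I = 165 − 34/2 + 1 = 149.

149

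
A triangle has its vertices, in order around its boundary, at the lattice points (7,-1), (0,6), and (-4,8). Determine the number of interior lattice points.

The shoelace formula gives twice the area as |(7·6 − 0·(-1)) + (0·8 − (-4)·6) + ((-4)·(-1) − 7·8)| = 14, so the area is 7.
The number of boundary lattice points is Σ gcd(|Δx|,|Δy|) = gcd(7,7) + gcd(4,2) + gcd(11,9) = 7+2+1 = 10.
By Pick's theorem A = I + B/2 − 1, so I = 7 − 10/2 + 1 = 3.

3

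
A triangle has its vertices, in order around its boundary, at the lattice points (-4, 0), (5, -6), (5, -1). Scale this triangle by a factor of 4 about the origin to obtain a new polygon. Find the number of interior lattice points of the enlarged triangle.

By the shoelace formula, twice the signed area is |[(-4)·(-6) − 5·0] + [5·(-1) − 5·(-6)] + [5·0 − (-4)·(-1)]| = 45, so the area is 45/2.
Summing gcd(|Δx|,|Δy|) over the edges gives the boundary count: gcd(9,6) + gcd(0,5) + gcd(9,1) = 3+5+1 = 9.
Scaling by 4 multiplies the area by 4² = 16 (so the new area is 360) and multiplies the boundary lattice-point count by 4, giving 36.
By Pick's theorem, the interior count of the dilated polygon is 360 − 36/2 + 1 = 343.

343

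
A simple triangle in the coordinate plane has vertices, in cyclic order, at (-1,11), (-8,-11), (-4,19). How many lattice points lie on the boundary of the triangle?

Along each edge there are gcd(|Δx|,|Δy|)+1 lattice points, so counting each shared vertex once the boundary has gcd(7,22) + gcd(4,30) + gcd(3,8) = 1+2+1 = 4.

4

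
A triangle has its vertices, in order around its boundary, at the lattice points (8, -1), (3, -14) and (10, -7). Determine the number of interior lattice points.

By the shoelace formula, twice the signed area is |(8·(-14) − 3·(-1)) + (3·(-7) − 10·(-14)) + (10·(-1) − 8·(-7))| = 56, so the area is 28.
Along each edge there are gcd(|Δx|,|Δy|)+1 lattice points, so counting each shared vertex once the boundary has gcd(5,13) + gcd(7,7) + gcd(2,6) = 1+7+2 = 10.
Pick's theorem gives I = A − B/2 + 1 = 28 − 10/2 + 1 = 24.

24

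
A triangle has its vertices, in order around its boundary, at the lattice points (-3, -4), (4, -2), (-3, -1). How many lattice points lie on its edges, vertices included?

The number of boundary lattice points is Σ gcd(|Δx|,|Δy|) = gcd(7,2) + gcd(7,1) + gcd(0,3) = 1+1+3 = 5.

5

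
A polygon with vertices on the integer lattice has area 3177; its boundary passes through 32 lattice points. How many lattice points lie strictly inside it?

From Pick's theorem, I = A − B/2 + 1 = 3177 − 32/2 + 1 = 3162.

3162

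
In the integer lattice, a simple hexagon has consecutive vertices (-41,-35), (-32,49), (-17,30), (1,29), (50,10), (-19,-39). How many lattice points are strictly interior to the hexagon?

3953

Using the shoelace formula, 2A = |((-41)·49 − (-32)·(-35)) + ((-32)·30 − (-17)·49) + ((-17)·29 − 1·30) + (1·10 − 50·29) + (50·(-39) − (-19)·10) + ((-19)·(-35) − (-41)·(-39))| = 7913, so the area is 3956.5.
Along each edge there are gcd(|Δx|,|Δy|)+1 lattice points, so counting each shared vertex once the boundary has gcd(9,84) + gcd(15,19) + gcd(18,1) + gcd(49,19) + gcd(69,49) + gcd(22,4) = 3+1+1+1+1+2 = 9.
By Pick's theorem A = I + B/2 − 1, so I = 3956.5 − 9/2 + 1 = 3953.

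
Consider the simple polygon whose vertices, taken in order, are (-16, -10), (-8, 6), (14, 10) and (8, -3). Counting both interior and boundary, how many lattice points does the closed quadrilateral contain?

302

By the shoelace formula, twice the signed area is |[(-16)·6 − (-8)·(-10)] + [(-8)·10 − 14·6] + [14·(-3) − 8·10] + [8·(-10) − (-16)·(-3)]| = 590, so the area is 295.
Summing gcd(|Δx|,|Δy|) over the edges gives the boundary count: gcd(8,16) + gcd(22,4) + gcd(6,13) + gcd(24,7) = 8+2+1+1 = 12.
Pick's theorem gives I = A − B/2 + 1 = 295 − 12/2 + 1 = 290, so the closed region contains I + B = 290 + 12 = 302 lattice points.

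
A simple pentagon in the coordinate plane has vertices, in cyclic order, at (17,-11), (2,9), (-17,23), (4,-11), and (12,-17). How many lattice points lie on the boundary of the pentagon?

Summing gcd(|Δx|,|Δy|) over the edges gives the boundary count: gcd(15,20) + gcd(19,14) + gcd(21,34) + gcd(8,6) + gcd(5,6) = 5+1+1+2+1 = 10.

10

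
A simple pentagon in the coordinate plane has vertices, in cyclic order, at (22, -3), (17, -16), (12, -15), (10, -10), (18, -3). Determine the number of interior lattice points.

The shoelace formula gives twice the area as |[22·(-16) − 17·(-3)] + [17·(-15) − 12·(-16)] + [12·(-10) − 10·(-15)] + [10·(-3) − 18·(-10)] + [18·(-3) − 22·(-3)]| = 172, so the area is 86.
Along each edge there are gcd(|Δx|,|Δy|)+1 lattice points, so counting each shared vertex once the boundary has gcd(5,13) + gcd(5,1) + gcd(2,5) + gcd(8,7) + gcd(4,0) = 1+1+1+1+4 = 8.
Pick's theorem gives I = A − B/2 + 1 = 86 − 8/2 + 1 = 83.

83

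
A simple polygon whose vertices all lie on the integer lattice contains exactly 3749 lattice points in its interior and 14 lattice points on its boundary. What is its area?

By Pick's theorem, A = I + B/2 − 1 = 3749 + 14/2 − 1 = 3755.

3755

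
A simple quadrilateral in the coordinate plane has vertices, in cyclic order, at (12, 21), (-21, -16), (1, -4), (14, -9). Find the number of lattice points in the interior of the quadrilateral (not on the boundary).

397

The shoelace formula gives twice the area as |(12·(-16) − (-21)·21) + ((-21)·(-4) − 1·(-16)) + (1·(-9) − 14·(-4)) + (14·21 − 12·(-9))| = 798, so the area is 399.
Along each edge there are gcd(|Δx|,|Δy|)+1 lattice points, so counting each shared vertex once the boundary has gcd(33,37) + gcd(22,12) + gcd(13,5) + gcd(2,30) = 1+2+1+2 = 6.
By Pick's theorem A = I + B/2 − 1, so I = 399 − 6/2 + 1 = 397.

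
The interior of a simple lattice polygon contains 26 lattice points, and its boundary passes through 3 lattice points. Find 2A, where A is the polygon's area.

53

By Pick's theorem, A = I + B/2 − 1 = 26 + 3/2 − 1 = 53/2.
Hence 2A = 53.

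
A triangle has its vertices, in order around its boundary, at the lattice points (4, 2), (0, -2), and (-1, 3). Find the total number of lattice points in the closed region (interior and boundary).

The shoelace formula gives twice the area as |(4·(-2) − 0·2) + (0·3 − (-1)·(-2)) + ((-1)·2 − 4·3)| = 24, so the area is 12.
Along each edge there are gcd(|Δx|,|Δy|)+1 lattice points, so counting each shared vertex once the boundary has gcd(4,4) + gcd(1,5) + gcd(5,1) = 4+1+1 = 6.
Pick's theorem gives I = A − B/2 + 1 = 12 − 6/2 + 1 = 10, so the closed region contains I + B = 10 + 6 = 16 lattice points.

16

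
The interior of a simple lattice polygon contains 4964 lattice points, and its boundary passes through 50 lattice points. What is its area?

By Pick's theorem, A = I + B/2 − 1 = 4964 + 50/2 − 1 = 4988.

4988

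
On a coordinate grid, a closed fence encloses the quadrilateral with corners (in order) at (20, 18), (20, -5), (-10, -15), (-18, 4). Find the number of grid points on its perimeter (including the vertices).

36

Summing gcd(|Δx|,|Δy|) over the edges gives the boundary count: gcd(0,23) + gcd(30,10) + gcd(8,19) + gcd(38,14) = 23+10+1+2 = 36.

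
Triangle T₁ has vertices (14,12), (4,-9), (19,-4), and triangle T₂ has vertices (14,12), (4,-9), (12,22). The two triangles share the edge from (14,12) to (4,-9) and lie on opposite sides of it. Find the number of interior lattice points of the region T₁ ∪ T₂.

The union is the simple quadrilateral with vertices (14,12), (19,-4), (4,-9), (12,22) in order.
Using the shoelace formula, 2A = |(14·(-4) − 19·12) + (19·(-9) − 4·(-4)) + (4·22 − 12·(-9)) + (12·12 − 14·22)| = 407, so the area is 407/2.
Summing gcd(|Δx|,|Δy|) over the edges gives the boundary count: gcd(5,16) + gcd(15,5) + gcd(8,31) + gcd(2,10) = 1+5+1+2 = 9.
By Pick's theorem I = A − B/2 + 1 = 407/2 − 9/2 + 1 = 200.

200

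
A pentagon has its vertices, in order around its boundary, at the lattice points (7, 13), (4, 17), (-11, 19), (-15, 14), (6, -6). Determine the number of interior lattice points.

Using the shoelace formula, 2A = |(7·17 − 4·13) + (4·19 − (-11)·17) + ((-11)·14 − (-15)·19) + ((-15)·(-6) − 6·14) + (6·13 − 7·(-6))| = 587, so the area is 587/2.
Along each edge there are gcd(|Δx|,|Δy|)+1 lattice points, so counting each shared vertex once the boundary has gcd(3,4) + gcd(15,2) + gcd(4,5) + gcd(21,20) + gcd(1,19) = 1+1+1+1+1 = 5.
Pick's theorem gives I = A − B/2 + 1 = 587/2 − 5/2 + 1 = 292.

292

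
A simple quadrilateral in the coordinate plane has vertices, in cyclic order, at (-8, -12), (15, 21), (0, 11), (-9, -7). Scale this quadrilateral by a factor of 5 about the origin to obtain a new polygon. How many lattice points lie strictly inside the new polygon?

Using the shoelace formula, 2A = |((-8)·21 − 15·(-12)) + (15·11 − 0·21) + (0·(-7) − (-9)·11) + ((-9)·(-12) − (-8)·(-7))| = 328, so the area is 164.
Summing gcd(|Δx|,|Δy|) over the edges gives the boundary count: gcd(23,33) + gcd(15,10) + gcd(9,18) + gcd(1,5) = 1+5+9+1 = 16.
Scaling by 5 multiplies the area by 5² = 25 (so the new area is 4100) and multiplies the boundary lattice-point count by 5, giving 80.
By Pick's theorem, the interior count of the dilated polygon is 4100 − 80/2 + 1 = 4061.

4061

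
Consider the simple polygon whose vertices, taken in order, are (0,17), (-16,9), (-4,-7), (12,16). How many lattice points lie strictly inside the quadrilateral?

The shoelace formula gives twice the area as |(0·9 − (-16)·17) + ((-16)·(-7) − (-4)·9) + ((-4)·16 − 12·(-7)) + (12·17 − 0·16)| = 644, so the area is 322.
Summing gcd(|Δx|,|Δy|) over the edges gives the boundary count: gcd(16,8) + gcd(12,16) + gcd(16,23) + gcd(12,1) = 8+4+1+1 = 14.
Pick's theorem gives I = A − B/2 + 1 = 322 − 14/2 + 1 = 316.

316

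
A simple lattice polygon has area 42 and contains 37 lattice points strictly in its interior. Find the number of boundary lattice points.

12

Pick's theorem gives A = I + B/2 − 1, so B = 2(A − I + 1) = 2(42 − 37 + 1) = 12.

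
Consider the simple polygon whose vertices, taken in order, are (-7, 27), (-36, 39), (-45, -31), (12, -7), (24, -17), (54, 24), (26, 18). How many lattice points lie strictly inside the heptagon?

Using the shoelace formula, 2A = |((-7)·39 − (-36)·27) + ((-36)·(-31) − (-45)·39) + ((-45)·(-7) − 12·(-31)) + (12·(-17) − 24·(-7)) + (24·24 − 54·(-17)) + (54·18 − 26·24) + (26·27 − (-7)·18)| = 6891, so the area is 3445.5.
Summing gcd(|Δx|,|Δy|) over the edges gives the boundary count: gcd(29,12) + gcd(9,70) + gcd(57,24) + gcd(12,10) + gcd(30,41) + gcd(28,6) + gcd(33,9) = 1+1+3+2+1+2+3 = 13.
By Pick's theorem A = I + B/2 − 1, so I = 3445.5 − 13/2 + 1 = 3440.

3440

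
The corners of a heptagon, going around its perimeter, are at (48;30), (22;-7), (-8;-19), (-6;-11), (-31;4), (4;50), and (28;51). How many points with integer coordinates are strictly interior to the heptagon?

By the shoelace formula, twice the signed area is |(48·(-7) − 22·30) + (22·(-19) − (-8)·(-7)) + ((-8)·(-11) − (-6)·(-19)) + ((-6)·4 − (-31)·(-11)) + ((-31)·50 − 4·4) + (4·51 − 28·50) + (28·30 − 48·51)| = 6231, so the area is 3115.5.
Along each edge there are gcd(|Δx|,|Δy|)+1 lattice points, so counting each shared vertex once the boundary has gcd(26,37) + gcd(30,12) + gcd(2,8) + gcd(25,15) + gcd(35,46) + gcd(24,1) + gcd(20,21) = 1+6+2+5+1+1+1 = 17.
By Pick's theorem A = I + B/2 − 1, so I = 3115.5 − 17/2 + 1 = 3108.

3108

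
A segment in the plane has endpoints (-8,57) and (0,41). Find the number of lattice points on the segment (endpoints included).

9

The number of lattice points on a segment between lattice points is gcd(|Δx|,|Δy|) + 1 = gcd(8,16) + 1 = 8 + 1 = 9.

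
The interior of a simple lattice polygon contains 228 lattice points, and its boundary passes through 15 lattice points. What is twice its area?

By Pick's theorem, A = I + B/2 − 1 = 228 + 15/2 − 1 = 469/2.
Hence 2A = 469.

469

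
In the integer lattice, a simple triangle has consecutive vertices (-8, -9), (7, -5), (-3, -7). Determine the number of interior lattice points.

Using the shoelace formula, 2A = |((-8)·(-5) − 7·(-9)) + (7·(-7) − (-3)·(-5)) + ((-3)·(-9) − (-8)·(-7))| = 10, so the area is 5.
Along each edge there are gcd(|Δx|,|Δy|)+1 lattice points, so counting each shared vertex once the boundary has gcd(15,4) + gcd(10,2) + gcd(5,2) = 1+2+1 = 4.
By Pick's theorem A = I + B/2 − 1, so I = 5 − 4/2 + 1 = 4.

4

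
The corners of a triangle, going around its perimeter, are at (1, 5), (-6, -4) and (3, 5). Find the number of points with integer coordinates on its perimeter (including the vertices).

12

Summing gcd(|Δx|,|Δy|) over the edges gives the boundary count: gcd(7,9) + gcd(9,9) + gcd(2,0) = 1+9+2 = 12.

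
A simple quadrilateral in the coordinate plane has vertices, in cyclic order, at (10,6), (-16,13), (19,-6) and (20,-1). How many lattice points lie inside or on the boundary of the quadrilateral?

By the shoelace formula, twice the signed area is |[10·13 − (-16)·6] + [(-16)·(-6) − 19·13] + [19·(-1) − 20·(-6)] + [20·6 − 10·(-1)]| = 306, so the area is 153.
The number of boundary lattice points is Σ gcd(|Δx|,|Δy|) = gcd(26,7) + gcd(35,19) + gcd(1,5) + gcd(10,7) = 1+1+1+1 = 4.
Pick's theorem gives I = A − B/2 + 1 = 153 − 4/2 + 1 = 152, so the closed region contains I + B = 152 + 4 = 156 lattice points.

156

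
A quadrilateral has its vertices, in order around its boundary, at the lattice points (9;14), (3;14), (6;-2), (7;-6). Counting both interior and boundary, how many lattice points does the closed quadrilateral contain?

68

The shoelace formula gives twice the area as |(9·14 − 3·14) + (3·(-2) − 6·14) + (6·(-6) − 7·(-2)) + (7·14 − 9·(-6))| = 124, so the area is 62.
The number of boundary lattice points is Σ gcd(|Δx|,|Δy|) = gcd(6,0) + gcd(3,16) + gcd(1,4) + gcd(2,20) = 6+1+1+2 = 10.
Pick's theorem gives I = A − B/2 + 1 = 62 − 10/2 + 1 = 58, so the closed region contains I + B = 58 + 10 = 68 lattice points.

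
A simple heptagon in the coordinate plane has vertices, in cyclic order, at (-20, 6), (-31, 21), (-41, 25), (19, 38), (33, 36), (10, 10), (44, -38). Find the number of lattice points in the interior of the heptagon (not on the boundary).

2043

By the shoelace formula, twice the signed area is |((-20)·21 − (-31)·6) + ((-31)·25 − (-41)·21) + ((-41)·38 − 19·25) + (19·36 − 33·38) + (33·10 − 10·36) + (10·(-38) − 44·10) + (44·6 − (-20)·(-38))| = 4097, so the area is 2048.5.
Summing gcd(|Δx|,|Δy|) over the edges gives the boundary count: gcd(11,15) + gcd(10,4) + gcd(60,13) + gcd(14,2) + gcd(23,26) + gcd(34,48) + gcd(64,44) = 1+2+1+2+1+2+4 = 13.
Pick's theorem gives I = A − B/2 + 1 = 2048.5 − 13/2 + 1 = 2043.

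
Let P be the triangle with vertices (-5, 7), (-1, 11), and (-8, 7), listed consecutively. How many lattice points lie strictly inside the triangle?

3

The shoelace formula gives twice the area as |((-5)·11 − (-1)·7) + ((-1)·7 − (-8)·11) + ((-8)·7 − (-5)·7)| = 12, so the area is 6.
The number of boundary lattice points is Σ gcd(|Δx|,|Δy|) = gcd(4,4) + gcd(7,4) + gcd(3,0) = 4+1+3 = 8.
Pick's theorem gives I = A − B/2 + 1 = 6 − 8/2 + 1 = 3.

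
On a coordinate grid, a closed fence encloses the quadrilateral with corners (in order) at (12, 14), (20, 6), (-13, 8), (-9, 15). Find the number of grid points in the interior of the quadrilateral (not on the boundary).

195

The shoelace formula gives twice the area as |[12·6 − 20·14] + [20·8 − (-13)·6] + [(-13)·15 − (-9)·8] + [(-9)·14 − 12·15]| = 399, so the area is 399/2.
The number of boundary lattice points is Σ gcd(|Δx|,|Δy|) = gcd(8,8) + gcd(33,2) + gcd(4,7) + gcd(21,1) = 8+1+1+1 = 11.
Pick's theorem gives I = A − B/2 + 1 = 399/2 − 11/2 + 1 = 195.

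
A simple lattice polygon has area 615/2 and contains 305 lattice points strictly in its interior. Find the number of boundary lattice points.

7

Pick's theorem gives A = I + B/2 − 1, so B = 2(A − I + 1) = 2(615/2 − 305 + 1) = 7.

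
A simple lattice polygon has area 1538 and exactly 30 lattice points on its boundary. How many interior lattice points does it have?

Pick's theorem A = I + B/2 − 1 rearranges to I = A − B/2 + 1 = 1538 − 30/2 + 1 = 1524.

1524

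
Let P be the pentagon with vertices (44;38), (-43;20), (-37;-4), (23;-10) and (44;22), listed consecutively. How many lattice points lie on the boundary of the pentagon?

The number of boundary lattice points is Σ gcd(|Δx|,|Δy|) = gcd(87,18) + gcd(6,24) + gcd(60,6) + gcd(21,32) + gcd(0,16) = 3+6+6+1+16 = 32.

32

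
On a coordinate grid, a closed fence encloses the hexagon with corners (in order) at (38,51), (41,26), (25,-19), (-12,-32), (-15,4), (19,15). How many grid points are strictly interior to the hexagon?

Using the shoelace formula, 2A = |(38·26 − 41·51) + (41·(-19) − 25·26) + (25·(-32) − (-12)·(-19)) + ((-12)·4 − (-15)·(-32)) + ((-15)·15 − 19·4) + (19·51 − 38·15)| = 3990, so the area is 1995.
Summing gcd(|Δx|,|Δy|) over the edges gives the boundary count: gcd(3,25) + gcd(16,45) + gcd(37,13) + gcd(3,36) + gcd(34,11) + gcd(19,36) = 1+1+1+3+1+1 = 8.
Pick's theorem gives I = A − B/2 + 1 = 1995 − 8/2 + 1 = 1992.

1992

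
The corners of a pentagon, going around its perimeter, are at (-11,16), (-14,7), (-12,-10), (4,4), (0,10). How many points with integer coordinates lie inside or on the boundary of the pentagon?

262

Using the shoelace formula, 2A = |[(-11)·7 − (-14)·16] + [(-14)·(-10) − (-12)·7] + [(-12)·4 − 4·(-10)] + [4·10 − 0·4] + [0·16 − (-11)·10]| = 513, so the area is 513/2.
The number of boundary lattice points is Σ gcd(|Δx|,|Δy|) = gcd(3,9) + gcd(2,17) + gcd(16,14) + gcd(4,6) + gcd(11,6) = 3+1+2+2+1 = 9.
Pick's theorem gives I = A − B/2 + 1 = 513/2 − 9/2 + 1 = 253, so the closed region contains I + B = 253 + 9 = 262 lattice points.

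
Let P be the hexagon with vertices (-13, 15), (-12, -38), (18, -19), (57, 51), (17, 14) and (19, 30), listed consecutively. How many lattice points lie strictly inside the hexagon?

2216

Using the shoelace formula, 2A = |[(-13)·(-38) − (-12)·15] + [(-12)·(-19) − 18·(-38)] + [18·51 − 57·(-19)] + [57·14 − 17·51] + [17·30 − 19·14] + [19·15 − (-13)·30]| = 4437, so the area is 2218.5.
Summing gcd(|Δx|,|Δy|) over the edges gives the boundary count: gcd(1,53) + gcd(30,19) + gcd(39,70) + gcd(40,37) + gcd(2,16) + gcd(32,15) = 1+1+1+1+2+1 = 7.
By Pick's theorem A = I + B/2 − 1, so I = 2218.5 − 7/2 + 1 = 2216.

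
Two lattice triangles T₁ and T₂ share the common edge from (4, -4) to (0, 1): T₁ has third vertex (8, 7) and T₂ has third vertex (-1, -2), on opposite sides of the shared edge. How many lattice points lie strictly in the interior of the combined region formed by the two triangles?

39

The union is the simple quadrilateral with vertices (4, -4), (8, 7), (0, 1), (-1, -2) in order.
By the shoelace formula, twice the signed area is |[4·7 − 8·(-4)] + [8·1 − 0·7] + [0·(-2) − (-1)·1] + [(-1)·(-4) − 4·(-2)]| = 81, so the area is 40.5.
The number of boundary lattice points is Σ gcd(|Δx|,|Δy|) = gcd(4,11) + gcd(8,6) + gcd(1,3) + gcd(5,2) = 1+2+1+1 = 5.
By Pick's theorem I = A − B/2 + 1 = 40.5 − 5/2 + 1 = 39.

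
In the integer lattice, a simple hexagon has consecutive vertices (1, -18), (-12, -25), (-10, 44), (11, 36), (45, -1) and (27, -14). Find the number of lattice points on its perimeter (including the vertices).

The number of boundary lattice points is Σ gcd(|Δx|,|Δy|) = gcd(13,7) + gcd(2,69) + gcd(21,8) + gcd(34,37) + gcd(18,13) + gcd(26,4) = 1+1+1+1+1+2 = 7.

7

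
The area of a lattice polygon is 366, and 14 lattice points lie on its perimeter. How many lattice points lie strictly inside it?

360

Pick's theorem A = I + B/2 − 1 rearranges to I = A − B/2 + 1 = 366 − 14/2 + 1 = 360.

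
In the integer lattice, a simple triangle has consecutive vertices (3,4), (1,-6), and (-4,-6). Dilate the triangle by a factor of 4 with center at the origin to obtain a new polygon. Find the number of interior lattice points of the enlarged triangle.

385

The shoelace formula gives twice the area as |(3·(-6) − 1·4) + (1·(-6) − (-4)·(-6)) + ((-4)·4 − 3·(-6))| = 50, so the area is 25.
Along each edge there are gcd(|Δx|,|Δy|)+1 lattice points, so counting each shared vertex once the boundary has gcd(2,10) + gcd(5,0) + gcd(7,10) = 2+5+1 = 8.
Scaling by 4 multiplies the area by 4² = 16 (so the new area is 400) and multiplies the boundary lattice-point count by 4, giving 32.
By Pick's theorem, the interior count of the dilated polygon is 400 − 32/2 + 1 = 385.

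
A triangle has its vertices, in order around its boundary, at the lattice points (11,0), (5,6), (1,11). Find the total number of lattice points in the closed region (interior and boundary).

The shoelace formula gives twice the area as |[11·6 − 5·0] + [5·11 − 1·6] + [1·0 − 11·11]| = 6, so the area is 3.
Along each edge there are gcd(|Δx|,|Δy|)+1 lattice points, so counting each shared vertex once the boundary has gcd(6,6) + gcd(4,5) + gcd(10,11) = 6+1+1 = 8.
Pick's theorem gives I = A − B/2 + 1 = 3 − 8/2 + 1 = 0, so the closed region contains I + B = 0 + 8 = 8 lattice points.

8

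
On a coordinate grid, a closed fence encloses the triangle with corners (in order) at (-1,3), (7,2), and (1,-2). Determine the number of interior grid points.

18

The shoelace formula gives twice the area as |[(-1)·2 − 7·3] + [7·(-2) − 1·2] + [1·3 − (-1)·(-2)]| = 38, so the area is 19.
Summing gcd(|Δx|,|Δy|) over the edges gives the boundary count: gcd(8,1) + gcd(6,4) + gcd(2,5) = 1+2+1 = 4.
By Pick's theorem A = I + B/2 − 1, so I = 19 − 4/2 + 1 = 18.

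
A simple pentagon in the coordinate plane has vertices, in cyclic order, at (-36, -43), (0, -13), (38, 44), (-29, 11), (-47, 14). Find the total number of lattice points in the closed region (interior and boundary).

2662

By the shoelace formula, twice the signed area is |((-36)·(-13) − 0·(-43)) + (0·44 − 38·(-13)) + (38·11 − (-29)·44) + ((-29)·14 − (-47)·11) + ((-47)·(-43) − (-36)·14)| = 5292, so the area is 2646.
The number of boundary lattice points is Σ gcd(|Δx|,|Δy|) = gcd(36,30) + gcd(38,57) + gcd(67,33) + gcd(18,3) + gcd(11,57) = 6+19+1+3+1 = 30.
Pick's theorem gives I = A − B/2 + 1 = 2646 − 30/2 + 1 = 2632, so the closed region contains I + B = 2632 + 30 = 2662 lattice points.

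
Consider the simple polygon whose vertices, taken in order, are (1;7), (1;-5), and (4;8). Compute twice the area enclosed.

36

By the shoelace formula, twice the signed area is |(1·(-5) − 1·7) + (1·8 − 4·(-5)) + (4·7 − 1·8)| = 36, so the area is 18.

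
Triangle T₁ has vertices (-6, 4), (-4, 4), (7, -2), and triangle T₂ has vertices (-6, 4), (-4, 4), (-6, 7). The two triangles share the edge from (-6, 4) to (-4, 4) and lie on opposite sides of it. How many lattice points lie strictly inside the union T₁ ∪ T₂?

7

The union is the simple quadrilateral with vertices (-6, 4), (7, -2), (-4, 4), (-6, 7) in order.
The shoelace formula gives twice the area as |((-6)·(-2) − 7·4) + (7·4 − (-4)·(-2)) + ((-4)·7 − (-6)·4) + ((-6)·4 − (-6)·7)| = 18, so the area is 9.
Summing gcd(|Δx|,|Δy|) over the edges gives the boundary count: gcd(13,6) + gcd(11,6) + gcd(2,3) + gcd(0,3) = 1+1+1+3 = 6.
By Pick's theorem I = A − B/2 + 1 = 9 − 6/2 + 1 = 7.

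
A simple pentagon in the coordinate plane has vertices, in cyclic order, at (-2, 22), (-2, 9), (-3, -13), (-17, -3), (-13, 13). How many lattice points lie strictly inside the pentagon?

317

The shoelace formula gives twice the area as |[(-2)·9 − (-2)·22] + [(-2)·(-13) − (-3)·9] + [(-3)·(-3) − (-17)·(-13)] + [(-17)·13 − (-13)·(-3)] + [(-13)·22 − (-2)·13]| = 653, so the area is 326.5.
Summing gcd(|Δx|,|Δy|) over the edges gives the boundary count: gcd(0,13) + gcd(1,22) + gcd(14,10) + gcd(4,16) + gcd(11,9) = 13+1+2+4+1 = 21.
Pick's theorem gives I = A − B/2 + 1 = 326.5 − 21/2 + 1 = 317.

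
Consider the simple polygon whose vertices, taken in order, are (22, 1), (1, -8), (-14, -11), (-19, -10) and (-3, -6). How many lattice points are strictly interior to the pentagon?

Using the shoelace formula, 2A = |[22·(-8) − 1·1] + [1·(-11) − (-14)·(-8)] + [(-14)·(-10) − (-19)·(-11)] + [(-19)·(-6) − (-3)·(-10)] + [(-3)·1 − 22·(-6)]| = 156, so the area is 78.
Along each edge there are gcd(|Δx|,|Δy|)+1 lattice points, so counting each shared vertex once the boundary has gcd(21,9) + gcd(15,3) + gcd(5,1) + gcd(16,4) + gcd(25,7) = 3+3+1+4+1 = 12.
By Pick's theorem A = I + B/2 − 1, so I = 78 − 12/2 + 1 = 73.

73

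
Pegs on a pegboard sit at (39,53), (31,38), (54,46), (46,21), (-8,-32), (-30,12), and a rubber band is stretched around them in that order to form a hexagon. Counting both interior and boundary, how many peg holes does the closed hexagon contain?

Using the shoelace formula, 2A = |[39·38 − 31·53] + [31·46 − 54·38] + [54·21 − 46·46] + [46·(-32) − (-8)·21] + [(-8)·12 − (-30)·(-32)] + [(-30)·53 − 39·12]| = 6187, so the area is 6187/2.
Summing gcd(|Δx|,|Δy|) over the edges gives the boundary count: gcd(8,15) + gcd(23,8) + gcd(8,25) + gcd(54,53) + gcd(22,44) + gcd(69,41) = 1+1+1+1+22+1 = 27.
Pick's theorem gives I = A − B/2 + 1 = 6187/2 − 27/2 + 1 = 3081, so the closed region contains I + B = 3081 + 27 = 3108 lattice points.

3108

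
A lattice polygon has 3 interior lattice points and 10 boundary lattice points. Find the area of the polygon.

By Pick's theorem, A = I + B/2 − 1 = 3 + 10/2 − 1 = 7.

7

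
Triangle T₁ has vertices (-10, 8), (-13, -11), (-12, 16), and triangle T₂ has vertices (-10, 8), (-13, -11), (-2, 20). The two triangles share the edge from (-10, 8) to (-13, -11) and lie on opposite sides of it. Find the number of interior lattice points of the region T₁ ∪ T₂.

86

The union is the simple quadrilateral with vertices (-10, 8), (-12, 16), (-13, -11), (-2, 20) in order.
The shoelace formula gives twice the area as |[(-10)·16 − (-12)·8] + [(-12)·(-11) − (-13)·16] + [(-13)·20 − (-2)·(-11)] + [(-2)·8 − (-10)·20]| = 178, so the area is 89.
Along each edge there are gcd(|Δx|,|Δy|)+1 lattice points, so counting each shared vertex once the boundary has gcd(2,8) + gcd(1,27) + gcd(11,31) + gcd(8,12) = 2+1+1+4 = 8.
By Pick's theorem I = A − B/2 + 1 = 89 − 8/2 + 1 = 86.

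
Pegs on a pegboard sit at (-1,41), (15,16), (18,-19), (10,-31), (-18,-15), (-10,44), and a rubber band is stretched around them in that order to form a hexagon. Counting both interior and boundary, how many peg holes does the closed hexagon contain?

The shoelace formula gives twice the area as |((-1)·16 − 15·41) + (15·(-19) − 18·16) + (18·(-31) − 10·(-19)) + (10·(-15) − (-18)·(-31)) + ((-18)·44 − (-10)·(-15)) + ((-10)·41 − (-1)·44)| = 3588, so the area is 1794.
The number of boundary lattice points is Σ gcd(|Δx|,|Δy|) = gcd(16,25) + gcd(3,35) + gcd(8,12) + gcd(28,16) + gcd(8,59) + gcd(9,3) = 1+1+4+4+1+3 = 14.
Pick's theorem gives I = A − B/2 + 1 = 1794 − 14/2 + 1 = 1788, so the closed region contains I + B = 1788 + 14 = 1802 lattice points.

1802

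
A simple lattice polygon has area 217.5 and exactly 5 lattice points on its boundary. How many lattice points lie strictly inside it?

216

From Pick's theorem, I = A − B/2 + 1 = 217.5 − 5/2 + 1 = 216.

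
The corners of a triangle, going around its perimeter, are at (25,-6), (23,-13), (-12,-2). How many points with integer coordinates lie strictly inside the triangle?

133

By the shoelace formula, twice the signed area is |(25·(-13) − 23·(-6)) + (23·(-2) − (-12)·(-13)) + ((-12)·(-6) − 25·(-2))| = 267, so the area is 133.5.
Along each edge there are gcd(|Δx|,|Δy|)+1 lattice points, so counting each shared vertex once the boundary has gcd(2,7) + gcd(35,11) + gcd(37,4) = 1+1+1 = 3.
Pick's theorem gives I = A − B/2 + 1 = 133.5 − 3/2 + 1 = 133.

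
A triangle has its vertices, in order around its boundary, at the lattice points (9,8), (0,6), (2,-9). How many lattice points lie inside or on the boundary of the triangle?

72

By the shoelace formula, twice the signed area is |[9·6 − 0·8] + [0·(-9) − 2·6] + [2·8 − 9·(-9)]| = 139, so the area is 69.5.
The number of boundary lattice points is Σ gcd(|Δx|,|Δy|) = gcd(9,2) + gcd(2,15) + gcd(7,17) = 1+1+1 = 3.
Pick's theorem gives I = A − B/2 + 1 = 69.5 − 3/2 + 1 = 69, so the closed region contains I + B = 69 + 3 = 72 lattice points.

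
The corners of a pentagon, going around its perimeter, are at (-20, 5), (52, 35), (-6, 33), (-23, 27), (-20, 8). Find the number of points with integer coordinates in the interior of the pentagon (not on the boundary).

The shoelace formula gives twice the area as |((-20)·35 − 52·5) + (52·33 − (-6)·35) + ((-6)·27 − (-23)·33) + ((-23)·8 − (-20)·27) + ((-20)·5 − (-20)·8)| = 1979, so the area is 1979/2.
Along each edge there are gcd(|Δx|,|Δy|)+1 lattice points, so counting each shared vertex once the boundary has gcd(72,30) + gcd(58,2) + gcd(17,6) + gcd(3,19) + gcd(0,3) = 6+2+1+1+3 = 13.
By Pick's theorem A = I + B/2 − 1, so I = 1979/2 − 13/2 + 1 = 984.

984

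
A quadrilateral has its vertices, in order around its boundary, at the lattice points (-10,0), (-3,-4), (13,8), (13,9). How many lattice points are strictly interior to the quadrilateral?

By the shoelace formula, twice the signed area is |[(-10)·(-4) − (-3)·0] + [(-3)·8 − 13·(-4)] + [13·9 − 13·8] + [13·0 − (-10)·9]| = 171, so the area is 171/2.
Summing gcd(|Δx|,|Δy|) over the edges gives the boundary count: gcd(7,4) + gcd(16,12) + gcd(0,1) + gcd(23,9) = 1+4+1+1 = 7.
By Pick's theorem A = I + B/2 − 1, so I = 171/2 − 7/2 + 1 = 83.

83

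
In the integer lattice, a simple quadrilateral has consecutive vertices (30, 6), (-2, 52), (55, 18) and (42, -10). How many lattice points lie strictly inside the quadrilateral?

Using the shoelace formula, 2A = |(30·52 − (-2)·6) + ((-2)·18 − 55·52) + (55·(-10) − 42·18) + (42·6 − 30·(-10))| = 2078, so the area is 1039.
The number of boundary lattice points is Σ gcd(|Δx|,|Δy|) = gcd(32,46) + gcd(57,34) + gcd(13,28) + gcd(12,16) = 2+1+1+4 = 8.
Pick's theorem gives I = A − B/2 + 1 = 1039 − 8/2 + 1 = 1036.

1036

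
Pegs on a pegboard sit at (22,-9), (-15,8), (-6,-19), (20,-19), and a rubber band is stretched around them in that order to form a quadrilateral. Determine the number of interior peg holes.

535

The shoelace formula gives twice the area as |(22·8 − (-15)·(-9)) + ((-15)·(-19) − (-6)·8) + ((-6)·(-19) − 20·(-19)) + (20·(-9) − 22·(-19))| = 1106, so the area is 553.
Along each edge there are gcd(|Δx|,|Δy|)+1 lattice points, so counting each shared vertex once the boundary has gcd(37,17) + gcd(9,27) + gcd(26,0) + gcd(2,10) = 1+9+26+2 = 38.
Pick's theorem gives I = A − B/2 + 1 = 553 − 38/2 + 1 = 535.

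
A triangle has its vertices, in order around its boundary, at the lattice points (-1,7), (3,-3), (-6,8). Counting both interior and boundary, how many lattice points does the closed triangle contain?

26

The shoelace formula gives twice the area as |((-1)·(-3) − 3·7) + (3·8 − (-6)·(-3)) + ((-6)·7 − (-1)·8)| = 46, so the area is 23.
Summing gcd(|Δx|,|Δy|) over the edges gives the boundary count: gcd(4,10) + gcd(9,11) + gcd(5,1) = 2+1+1 = 4.
Pick's theorem gives I = A − B/2 + 1 = 23 − 4/2 + 1 = 22, so the closed region contains I + B = 22 + 4 = 26 lattice points.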